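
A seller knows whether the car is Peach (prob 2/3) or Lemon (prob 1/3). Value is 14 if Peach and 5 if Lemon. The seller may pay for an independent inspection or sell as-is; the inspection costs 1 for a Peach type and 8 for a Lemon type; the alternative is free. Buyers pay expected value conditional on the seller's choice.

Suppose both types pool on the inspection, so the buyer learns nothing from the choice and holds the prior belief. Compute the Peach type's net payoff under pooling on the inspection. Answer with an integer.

Pooled price = 2/3·14 + 1/3·5 = 11.
Peach pays cost 1 for the inspection, so net payoff = 11 − 1 = 10.

10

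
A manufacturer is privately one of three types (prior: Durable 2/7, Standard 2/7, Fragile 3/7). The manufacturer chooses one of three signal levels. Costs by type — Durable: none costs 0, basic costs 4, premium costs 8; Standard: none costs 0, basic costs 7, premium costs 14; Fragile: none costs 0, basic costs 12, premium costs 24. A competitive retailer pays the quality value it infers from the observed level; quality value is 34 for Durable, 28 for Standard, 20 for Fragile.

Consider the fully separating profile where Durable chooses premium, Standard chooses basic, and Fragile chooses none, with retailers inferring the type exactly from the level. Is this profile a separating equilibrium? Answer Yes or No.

Separating prices: premium → 34, basic → 28, none → 20.
Durable (assigned premium): none: 20 − 0 = 20; basic: 28 − 4 = 24; premium: 34 − 8 = 26. Durable stays.
Standard (assigned basic): none: 20 − 0 = 20; basic: 28 − 7 = 21; premium: 34 − 14 = 20. Standard stays.
Fragile (assigned none): none: 20 − 0 = 20; basic: 28 − 12 = 16; premium: 34 − 24 = 10. Fragile stays.
Every type prefers its assigned level; separation holds.

Yes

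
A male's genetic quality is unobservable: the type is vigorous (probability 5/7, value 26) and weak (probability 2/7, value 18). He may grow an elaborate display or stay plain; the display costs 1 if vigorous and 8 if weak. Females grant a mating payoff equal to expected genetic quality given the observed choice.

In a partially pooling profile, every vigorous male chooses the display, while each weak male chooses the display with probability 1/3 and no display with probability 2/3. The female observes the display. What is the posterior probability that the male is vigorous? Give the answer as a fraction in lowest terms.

15/17

P(the display) = (5/7)·1 + (2/7)·(1/3) = 17/21.
By Bayes' rule, P(vigorous | the display) = (5/7) / (17/21) = 15/17.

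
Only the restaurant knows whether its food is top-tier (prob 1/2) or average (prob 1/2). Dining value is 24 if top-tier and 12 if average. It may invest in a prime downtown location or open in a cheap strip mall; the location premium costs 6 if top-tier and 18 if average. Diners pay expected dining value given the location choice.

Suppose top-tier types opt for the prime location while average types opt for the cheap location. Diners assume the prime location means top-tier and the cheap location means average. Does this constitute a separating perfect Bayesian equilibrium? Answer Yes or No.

Under these beliefs, the prime location earns price premium 24 and the cheap location earns price premium 12.
top-tier: the prime location nets 24 − 6 = 18; the cheap location nets 12. top-tier prefers the prime location.
average: the prime location nets 24 − 18 = 6; the cheap location nets 12. average prefers the cheap location.
Neither type deviates, so the separating profile is an equilibrium.

Yes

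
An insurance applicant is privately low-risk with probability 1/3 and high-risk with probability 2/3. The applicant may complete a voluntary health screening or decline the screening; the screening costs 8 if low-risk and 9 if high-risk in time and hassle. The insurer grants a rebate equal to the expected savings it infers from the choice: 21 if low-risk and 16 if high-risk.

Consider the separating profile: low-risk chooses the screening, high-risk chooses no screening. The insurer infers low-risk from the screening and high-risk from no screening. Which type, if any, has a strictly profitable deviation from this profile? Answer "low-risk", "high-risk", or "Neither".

The screening pays 21; no screening pays 16.
low-risk: assigned the screening, nets 21 − 8 = 13; deviating to no screening nets 16.
high-risk: assigned no screening, nets 16; deviating to the screening nets 21 − 9 = 12.
The low-risk type gains 3 by deviating.

low-risk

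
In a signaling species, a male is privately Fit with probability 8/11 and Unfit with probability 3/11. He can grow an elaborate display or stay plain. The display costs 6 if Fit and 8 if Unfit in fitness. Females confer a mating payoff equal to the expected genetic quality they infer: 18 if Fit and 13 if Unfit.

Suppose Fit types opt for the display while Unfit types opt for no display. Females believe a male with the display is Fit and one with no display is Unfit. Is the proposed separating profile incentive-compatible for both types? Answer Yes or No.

No

Under these beliefs, the display earns mating payoff 18 and no display earns mating payoff 13.
Fit: the display nets 18 − 6 = 12; no display nets 13. Fit would deviate to no display.
Unfit: the display nets 18 − 8 = 10; no display nets 13. Unfit prefers no display.
Fit has a profitable deviation, so the profile is not an equilibrium.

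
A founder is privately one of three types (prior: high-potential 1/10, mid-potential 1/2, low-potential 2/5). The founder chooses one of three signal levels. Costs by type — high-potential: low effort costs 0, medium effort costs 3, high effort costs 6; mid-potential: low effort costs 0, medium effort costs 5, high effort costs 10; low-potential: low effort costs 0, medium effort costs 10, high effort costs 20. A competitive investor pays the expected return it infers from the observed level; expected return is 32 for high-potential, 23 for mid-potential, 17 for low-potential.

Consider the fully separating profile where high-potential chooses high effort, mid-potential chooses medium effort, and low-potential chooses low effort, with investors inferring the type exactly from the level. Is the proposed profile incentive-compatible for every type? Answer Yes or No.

Separating valuations: high effort → 32, medium effort → 23, low effort → 17.
high-potential (assigned high effort): low effort: 17 − 0 = 17; medium effort: 23 − 3 = 20; high effort: 32 − 6 = 26. high-potential stays.
mid-potential (assigned medium effort): low effort: 17 − 0 = 17; medium effort: 23 − 5 = 18; high effort: 32 − 10 = 22. mid-potential prefers high effort.
low-potential (assigned low effort): low effort: 17 − 0 = 17; medium effort: 23 − 10 = 13; high effort: 32 − 20 = 12. low-potential stays.
At least one type deviates; the separating profile fails.

No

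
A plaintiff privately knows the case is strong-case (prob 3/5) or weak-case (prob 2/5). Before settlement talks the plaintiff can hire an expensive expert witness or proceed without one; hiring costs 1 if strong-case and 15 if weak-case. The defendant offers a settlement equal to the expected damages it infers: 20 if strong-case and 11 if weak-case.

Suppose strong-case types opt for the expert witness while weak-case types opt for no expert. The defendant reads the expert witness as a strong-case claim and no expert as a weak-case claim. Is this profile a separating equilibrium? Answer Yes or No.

Under these beliefs, the expert witness earns settlement 20 and no expert earns settlement 11.
strong-case: the expert witness nets 20 − 1 = 19; no expert nets 11. strong-case prefers the expert witness.
weak-case: the expert witness nets 20 − 15 = 5; no expert nets 11. weak-case prefers no expert.
Neither type deviates, so the separating profile is an equilibrium.

Yes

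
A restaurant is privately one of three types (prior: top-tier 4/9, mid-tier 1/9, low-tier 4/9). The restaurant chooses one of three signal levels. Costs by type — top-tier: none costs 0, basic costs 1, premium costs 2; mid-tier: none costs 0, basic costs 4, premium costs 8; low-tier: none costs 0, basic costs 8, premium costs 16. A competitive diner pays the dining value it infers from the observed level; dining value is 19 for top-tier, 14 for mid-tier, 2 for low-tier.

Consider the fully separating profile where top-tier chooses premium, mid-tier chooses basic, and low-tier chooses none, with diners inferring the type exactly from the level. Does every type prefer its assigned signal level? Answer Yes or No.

No

Separating price premiums: premium → 19, basic → 14, none → 2.
top-tier (assigned premium): none: 2 − 0 = 2; basic: 14 − 1 = 13; premium: 19 − 2 = 17. top-tier stays.
mid-tier (assigned basic): none: 2 − 0 = 2; basic: 14 − 4 = 10; premium: 19 − 8 = 11. mid-tier prefers premium.
low-tier (assigned none): none: 2 − 0 = 2; basic: 14 − 8 = 6; premium: 19 − 16 = 3. low-tier prefers basic.
At least one type deviates; the separating profile fails.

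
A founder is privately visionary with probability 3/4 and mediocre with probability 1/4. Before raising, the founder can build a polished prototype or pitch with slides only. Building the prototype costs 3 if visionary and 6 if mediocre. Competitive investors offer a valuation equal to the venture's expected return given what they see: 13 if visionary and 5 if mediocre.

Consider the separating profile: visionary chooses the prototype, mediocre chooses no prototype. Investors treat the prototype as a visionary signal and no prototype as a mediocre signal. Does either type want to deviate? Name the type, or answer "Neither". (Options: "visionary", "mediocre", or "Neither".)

mediocre

The prototype pays 13; no prototype pays 5.
visionary: assigned the prototype, nets 13 − 3 = 10; deviating to no prototype nets 5.
mediocre: assigned no prototype, nets 5; deviating to the prototype nets 13 − 6 = 7.
The mediocre type gains 2 by deviating.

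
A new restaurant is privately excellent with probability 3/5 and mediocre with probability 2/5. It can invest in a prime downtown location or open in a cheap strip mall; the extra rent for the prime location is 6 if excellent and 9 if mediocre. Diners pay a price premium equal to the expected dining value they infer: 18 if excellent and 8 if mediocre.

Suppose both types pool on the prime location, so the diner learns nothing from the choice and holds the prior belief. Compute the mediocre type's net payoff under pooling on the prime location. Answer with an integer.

Pooled price premium = 3/5·18 + 2/5·8 = 14.
mediocre pays cost 9 for the prime location, so net payoff = 14 − 9 = 5.

5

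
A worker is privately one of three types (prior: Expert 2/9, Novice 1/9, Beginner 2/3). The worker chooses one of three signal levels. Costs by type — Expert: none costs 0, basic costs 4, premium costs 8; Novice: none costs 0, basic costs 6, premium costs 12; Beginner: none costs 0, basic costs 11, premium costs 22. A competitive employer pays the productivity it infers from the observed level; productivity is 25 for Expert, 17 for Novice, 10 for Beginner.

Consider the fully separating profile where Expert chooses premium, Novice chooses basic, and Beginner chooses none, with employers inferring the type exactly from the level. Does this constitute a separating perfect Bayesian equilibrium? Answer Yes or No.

Separating wages: premium → 25, basic → 17, none → 10.
Expert (assigned premium): none: 10 − 0 = 10; basic: 17 − 4 = 13; premium: 25 − 8 = 17. Expert stays.
Novice (assigned basic): none: 10 − 0 = 10; basic: 17 − 6 = 11; premium: 25 − 12 = 13. Novice prefers premium.
Beginner (assigned none): none: 10 − 0 = 10; basic: 17 − 11 = 6; premium: 25 − 22 = 3. Beginner stays.
At least one type deviates; the separating profile fails.

No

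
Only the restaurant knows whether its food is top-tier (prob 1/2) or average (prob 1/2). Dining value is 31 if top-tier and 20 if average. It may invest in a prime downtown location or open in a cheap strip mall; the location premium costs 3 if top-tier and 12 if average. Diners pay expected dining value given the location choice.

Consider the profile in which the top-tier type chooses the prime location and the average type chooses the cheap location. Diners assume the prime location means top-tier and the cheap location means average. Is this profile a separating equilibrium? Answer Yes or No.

Yes

Under these beliefs, the prime location earns price premium 31 and the cheap location earns price premium 20.
top-tier: the prime location nets 31 − 3 = 28; the cheap location nets 20. top-tier prefers the prime location.
average: the prime location nets 31 − 12 = 19; the cheap location nets 20. average prefers the cheap location.
Neither type deviates, so the separating profile is an equilibrium.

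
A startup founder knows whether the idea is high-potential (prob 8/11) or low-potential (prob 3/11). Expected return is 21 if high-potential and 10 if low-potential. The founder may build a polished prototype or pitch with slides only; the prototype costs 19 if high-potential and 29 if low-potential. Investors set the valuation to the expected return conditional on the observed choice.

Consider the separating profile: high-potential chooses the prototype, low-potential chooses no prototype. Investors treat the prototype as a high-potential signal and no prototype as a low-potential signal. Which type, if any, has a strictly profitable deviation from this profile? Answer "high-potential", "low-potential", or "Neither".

The prototype pays 21; no prototype pays 10.
high-potential: assigned the prototype, nets 21 − 19 = 2; deviating to no prototype nets 10.
low-potential: assigned no prototype, nets 10; deviating to the prototype nets 21 − 29 = -8.
The high-potential type gains 8 by deviating.

high-potential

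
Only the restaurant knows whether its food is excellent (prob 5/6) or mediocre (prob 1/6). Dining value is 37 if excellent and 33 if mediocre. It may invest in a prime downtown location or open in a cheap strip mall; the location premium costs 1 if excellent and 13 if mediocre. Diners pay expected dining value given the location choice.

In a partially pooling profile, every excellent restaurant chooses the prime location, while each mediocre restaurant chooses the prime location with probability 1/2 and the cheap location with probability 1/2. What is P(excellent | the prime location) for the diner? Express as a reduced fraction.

P(the prime location) = (5/6)·1 + (1/6)·(1/2) = 11/12.
By Bayes' rule, P(excellent | the prime location) = (5/6) / (11/12) = 10/11.

10/11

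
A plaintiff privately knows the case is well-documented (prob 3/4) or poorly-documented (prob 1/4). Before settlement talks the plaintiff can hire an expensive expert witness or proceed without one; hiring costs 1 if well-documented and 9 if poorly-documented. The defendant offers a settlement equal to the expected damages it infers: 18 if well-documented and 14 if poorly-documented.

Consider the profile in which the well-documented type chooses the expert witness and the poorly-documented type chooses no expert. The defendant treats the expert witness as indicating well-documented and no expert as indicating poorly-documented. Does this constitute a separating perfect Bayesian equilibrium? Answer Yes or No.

Under these beliefs, the expert witness earns settlement 18 and no expert earns settlement 14.
well-documented: the expert witness nets 18 − 1 = 17; no expert nets 14. well-documented prefers the expert witness.
poorly-documented: the expert witness nets 18 − 9 = 9; no expert nets 14. poorly-documented prefers no expert.
Neither type deviates, so the separating profile is an equilibrium.

Yes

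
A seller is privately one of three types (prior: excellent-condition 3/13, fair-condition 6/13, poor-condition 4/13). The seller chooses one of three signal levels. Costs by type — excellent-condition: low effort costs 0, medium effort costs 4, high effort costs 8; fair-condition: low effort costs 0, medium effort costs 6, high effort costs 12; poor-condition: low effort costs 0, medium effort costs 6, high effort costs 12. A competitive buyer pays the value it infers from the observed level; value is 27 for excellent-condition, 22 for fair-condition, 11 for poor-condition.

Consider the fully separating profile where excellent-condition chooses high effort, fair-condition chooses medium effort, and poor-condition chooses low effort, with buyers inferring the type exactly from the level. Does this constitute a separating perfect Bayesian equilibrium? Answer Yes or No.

No

Separating prices: high effort → 27, medium effort → 22, low effort → 11.
excellent-condition (assigned high effort): low effort: 11 − 0 = 11; medium effort: 22 − 4 = 18; high effort: 27 − 8 = 19. excellent-condition stays.
fair-condition (assigned medium effort): low effort: 11 − 0 = 11; medium effort: 22 − 6 = 16; high effort: 27 − 12 = 15. fair-condition stays.
poor-condition (assigned low effort): low effort: 11 − 0 = 11; medium effort: 22 − 6 = 16; high effort: 27 − 12 = 15. poor-condition prefers medium effort.
At least one type deviates; the separating profile fails.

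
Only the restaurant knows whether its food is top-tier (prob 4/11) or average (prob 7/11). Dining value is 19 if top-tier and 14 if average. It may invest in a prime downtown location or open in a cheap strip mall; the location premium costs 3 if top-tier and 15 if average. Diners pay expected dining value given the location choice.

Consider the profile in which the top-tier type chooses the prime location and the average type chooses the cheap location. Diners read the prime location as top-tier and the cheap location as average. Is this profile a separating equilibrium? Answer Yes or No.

Yes

Under these beliefs, the prime location earns price premium 19 and the cheap location earns price premium 14.
top-tier: the prime location nets 19 − 3 = 16; the cheap location nets 14. top-tier prefers the prime location.
average: the prime location nets 19 − 15 = 4; the cheap location nets 14. average prefers the cheap location.
Neither type deviates, so the separating profile is an equilibrium.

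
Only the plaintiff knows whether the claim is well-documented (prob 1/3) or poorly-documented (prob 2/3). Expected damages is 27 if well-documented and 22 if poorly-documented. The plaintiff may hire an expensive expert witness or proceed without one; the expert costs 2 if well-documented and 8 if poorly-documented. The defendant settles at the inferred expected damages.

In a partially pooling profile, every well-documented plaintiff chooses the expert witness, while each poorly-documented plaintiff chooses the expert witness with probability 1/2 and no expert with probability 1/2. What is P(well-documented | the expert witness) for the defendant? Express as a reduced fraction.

P(the expert witness) = (1/3)·1 + (2/3)·(1/2) = 2/3.
By Bayes' rule, P(well-documented | the expert witness) = (1/3) / (2/3) = 1/2.

1/2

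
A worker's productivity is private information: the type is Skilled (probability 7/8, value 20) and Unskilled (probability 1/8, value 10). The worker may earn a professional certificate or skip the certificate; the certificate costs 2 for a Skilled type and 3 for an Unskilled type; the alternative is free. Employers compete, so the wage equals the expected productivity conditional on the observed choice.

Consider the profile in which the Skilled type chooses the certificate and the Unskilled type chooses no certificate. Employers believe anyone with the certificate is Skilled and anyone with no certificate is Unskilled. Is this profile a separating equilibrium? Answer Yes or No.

No

Under these beliefs, the certificate earns wage 20 and no certificate earns wage 10.
Skilled: the certificate nets 20 − 2 = 18; no certificate nets 10. Skilled prefers the certificate.
Unskilled: the certificate nets 20 − 3 = 17; no certificate nets 10. Unskilled would deviate to the certificate.
Unskilled has a profitable deviation, so the profile is not an equilibrium.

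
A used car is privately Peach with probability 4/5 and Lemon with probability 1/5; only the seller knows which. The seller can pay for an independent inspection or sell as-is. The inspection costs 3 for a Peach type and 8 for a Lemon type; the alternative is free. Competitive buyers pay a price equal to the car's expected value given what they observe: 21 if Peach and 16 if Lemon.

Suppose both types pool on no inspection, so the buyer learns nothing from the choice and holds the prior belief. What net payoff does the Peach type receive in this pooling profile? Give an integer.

Pooled price = 4/5·21 + 1/5·16 = 20.
Peach pays no cost for no inspection, so net payoff = 20.

20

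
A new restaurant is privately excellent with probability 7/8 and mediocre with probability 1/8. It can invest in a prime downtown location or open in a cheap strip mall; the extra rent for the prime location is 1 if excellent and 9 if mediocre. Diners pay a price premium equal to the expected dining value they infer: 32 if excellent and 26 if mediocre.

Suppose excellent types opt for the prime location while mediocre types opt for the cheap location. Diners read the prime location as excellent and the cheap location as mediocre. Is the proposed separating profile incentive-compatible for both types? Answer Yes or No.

Yes

Under these beliefs, the prime location earns price premium 32 and the cheap location earns price premium 26.
excellent: the prime location nets 32 − 1 = 31; the cheap location nets 26. excellent prefers the prime location.
mediocre: the prime location nets 32 − 9 = 23; the cheap location nets 26. mediocre prefers the cheap location.
Neither type deviates, so the separating profile is an equilibrium.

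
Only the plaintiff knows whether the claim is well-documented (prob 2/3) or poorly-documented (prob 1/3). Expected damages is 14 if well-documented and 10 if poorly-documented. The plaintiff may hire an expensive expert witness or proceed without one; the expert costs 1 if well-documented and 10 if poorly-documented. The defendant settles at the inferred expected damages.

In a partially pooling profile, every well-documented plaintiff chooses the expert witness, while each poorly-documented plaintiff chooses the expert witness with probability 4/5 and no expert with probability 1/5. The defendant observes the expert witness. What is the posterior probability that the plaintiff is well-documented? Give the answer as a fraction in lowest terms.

P(the expert witness) = (2/3)·1 + (1/3)·(4/5) = 14/15.
By Bayes' rule, P(well-documented | the expert witness) = (2/3) / (14/15) = 5/7.

5/7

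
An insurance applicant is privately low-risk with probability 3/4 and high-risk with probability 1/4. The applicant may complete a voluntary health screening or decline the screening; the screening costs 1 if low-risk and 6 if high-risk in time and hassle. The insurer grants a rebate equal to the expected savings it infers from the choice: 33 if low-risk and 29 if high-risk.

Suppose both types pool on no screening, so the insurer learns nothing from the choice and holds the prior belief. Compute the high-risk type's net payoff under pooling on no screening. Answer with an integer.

Pooled rebate = 3/4·33 + 1/4·29 = 32.
high-risk pays no cost for no screening, so net payoff = 32.

32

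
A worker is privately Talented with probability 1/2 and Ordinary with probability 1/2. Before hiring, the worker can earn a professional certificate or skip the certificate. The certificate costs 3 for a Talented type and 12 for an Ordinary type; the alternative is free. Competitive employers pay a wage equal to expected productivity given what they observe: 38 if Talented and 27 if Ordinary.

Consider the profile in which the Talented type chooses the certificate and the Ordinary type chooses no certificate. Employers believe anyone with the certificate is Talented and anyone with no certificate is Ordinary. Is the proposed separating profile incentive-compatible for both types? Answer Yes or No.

Under these beliefs, the certificate earns wage 38 and no certificate earns wage 27.
Talented: the certificate nets 38 − 3 = 35; no certificate nets 27. Talented prefers the certificate.
Ordinary: the certificate nets 38 − 12 = 26; no certificate nets 27. Ordinary prefers no certificate.
Neither type deviates, so the separating profile is an equilibrium.

Yes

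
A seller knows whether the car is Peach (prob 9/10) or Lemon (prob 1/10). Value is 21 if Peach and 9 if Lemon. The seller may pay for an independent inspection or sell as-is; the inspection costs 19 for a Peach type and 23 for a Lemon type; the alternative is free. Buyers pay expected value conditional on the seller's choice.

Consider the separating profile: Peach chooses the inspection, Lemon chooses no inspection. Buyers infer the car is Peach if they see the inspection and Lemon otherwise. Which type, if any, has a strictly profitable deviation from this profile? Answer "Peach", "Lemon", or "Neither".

Peach

The inspection pays 21; no inspection pays 9.
Peach: assigned the inspection, nets 21 − 19 = 2; deviating to no inspection nets 9.
Lemon: assigned no inspection, nets 9; deviating to the inspection nets 21 − 23 = -2.
The Peach type gains 7 by deviating.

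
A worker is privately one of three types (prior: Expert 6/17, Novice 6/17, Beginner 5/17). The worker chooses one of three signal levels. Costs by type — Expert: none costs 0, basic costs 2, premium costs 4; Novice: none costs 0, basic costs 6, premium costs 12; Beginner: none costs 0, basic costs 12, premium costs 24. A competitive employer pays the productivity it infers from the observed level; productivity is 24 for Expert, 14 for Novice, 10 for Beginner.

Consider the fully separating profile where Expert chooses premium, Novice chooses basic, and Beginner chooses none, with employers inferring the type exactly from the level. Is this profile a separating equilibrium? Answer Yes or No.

Separating wages: premium → 24, basic → 14, none → 10.
Expert (assigned premium): none: 10 − 0 = 10; basic: 14 − 2 = 12; premium: 24 − 4 = 20. Expert stays.
Novice (assigned basic): none: 10 − 0 = 10; basic: 14 − 6 = 8; premium: 24 − 12 = 12. Novice prefers premium.
Beginner (assigned none): none: 10 − 0 = 10; basic: 14 − 12 = 2; premium: 24 − 24 = 0. Beginner stays.
At least one type deviates; the separating profile fails.

No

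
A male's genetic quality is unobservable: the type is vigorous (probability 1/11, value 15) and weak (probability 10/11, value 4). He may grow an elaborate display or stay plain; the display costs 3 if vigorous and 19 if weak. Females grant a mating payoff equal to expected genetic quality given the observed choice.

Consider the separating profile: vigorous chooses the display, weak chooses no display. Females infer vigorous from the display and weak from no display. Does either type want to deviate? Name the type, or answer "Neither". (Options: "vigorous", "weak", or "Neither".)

Neither

The display pays 15; no display pays 4.
vigorous: assigned the display, nets 15 − 3 = 12; deviating to no display nets 4.
weak: assigned no display, nets 4; deviating to the display nets 15 − 19 = -4.
Both types strictly prefer their assigned action; no profitable deviation.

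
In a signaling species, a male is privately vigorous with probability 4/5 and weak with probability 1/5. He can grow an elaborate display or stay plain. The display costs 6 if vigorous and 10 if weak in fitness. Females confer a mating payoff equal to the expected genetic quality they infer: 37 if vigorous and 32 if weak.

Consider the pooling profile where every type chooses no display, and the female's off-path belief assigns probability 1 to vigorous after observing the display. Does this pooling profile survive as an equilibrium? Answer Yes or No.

Yes

On path, the female holds the prior and pays 4/5·37 + 1/5·32 = 36. Off path (the display), believing vigorous, it pays 37.
vigorous: no display nets 36; the display nets 37 − 6 = 31. vigorous stays.
weak: no display nets 36; the display nets 37 − 10 = 27. weak stays.
No type deviates, so pooling is sustained.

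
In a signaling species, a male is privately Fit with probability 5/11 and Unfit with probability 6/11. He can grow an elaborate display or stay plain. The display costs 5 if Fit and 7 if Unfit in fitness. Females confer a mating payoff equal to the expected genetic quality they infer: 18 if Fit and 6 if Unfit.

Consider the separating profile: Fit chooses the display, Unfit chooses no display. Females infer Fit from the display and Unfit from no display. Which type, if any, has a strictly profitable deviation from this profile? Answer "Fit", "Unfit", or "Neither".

The display pays 18; no display pays 6.
Fit: assigned the display, nets 18 − 5 = 13; deviating to no display nets 6.
Unfit: assigned no display, nets 6; deviating to the display nets 18 − 7 = 11.
The Unfit type gains 5 by deviating.

Unfit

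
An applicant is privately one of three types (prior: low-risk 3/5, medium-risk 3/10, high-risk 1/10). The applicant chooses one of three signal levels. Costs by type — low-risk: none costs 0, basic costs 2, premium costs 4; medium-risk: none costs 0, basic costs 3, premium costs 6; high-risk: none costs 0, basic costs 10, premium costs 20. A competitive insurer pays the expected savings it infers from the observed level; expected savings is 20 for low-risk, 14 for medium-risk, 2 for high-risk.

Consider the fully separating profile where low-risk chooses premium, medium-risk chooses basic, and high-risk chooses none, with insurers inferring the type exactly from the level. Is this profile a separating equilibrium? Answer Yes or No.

No

Separating rebates: premium → 20, basic → 14, none → 2.
low-risk (assigned premium): none: 2 − 0 = 2; basic: 14 − 2 = 12; premium: 20 − 4 = 16. low-risk stays.
medium-risk (assigned basic): none: 2 − 0 = 2; basic: 14 − 3 = 11; premium: 20 − 6 = 14. medium-risk prefers premium.
high-risk (assigned none): none: 2 − 0 = 2; basic: 14 − 10 = 4; premium: 20 − 20 = 0. high-risk prefers basic.
At least one type deviates; the separating profile fails.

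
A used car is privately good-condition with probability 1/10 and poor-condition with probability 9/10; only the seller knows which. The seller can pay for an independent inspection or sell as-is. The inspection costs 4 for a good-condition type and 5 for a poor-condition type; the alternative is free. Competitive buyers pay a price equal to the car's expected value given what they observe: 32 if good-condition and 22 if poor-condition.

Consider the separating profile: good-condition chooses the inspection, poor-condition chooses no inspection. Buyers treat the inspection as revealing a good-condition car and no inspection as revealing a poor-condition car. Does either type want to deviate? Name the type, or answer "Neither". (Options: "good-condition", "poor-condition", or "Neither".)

The inspection pays 32; no inspection pays 22.
good-condition: assigned the inspection, nets 32 − 4 = 28; deviating to no inspection nets 22.
poor-condition: assigned no inspection, nets 22; deviating to the inspection nets 32 − 5 = 27.
The poor-condition type gains 5 by deviating.

poor-condition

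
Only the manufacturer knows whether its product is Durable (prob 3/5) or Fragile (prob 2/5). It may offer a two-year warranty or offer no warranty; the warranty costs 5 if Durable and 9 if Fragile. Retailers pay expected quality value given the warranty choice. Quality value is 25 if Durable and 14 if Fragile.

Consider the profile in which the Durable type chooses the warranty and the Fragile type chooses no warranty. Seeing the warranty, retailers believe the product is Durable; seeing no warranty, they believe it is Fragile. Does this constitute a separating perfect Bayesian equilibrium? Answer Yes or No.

No

Under these beliefs, the warranty earns price 25 and no warranty earns price 14.
Durable: the warranty nets 25 − 5 = 20; no warranty nets 14. Durable prefers the warranty.
Fragile: the warranty nets 25 − 9 = 16; no warranty nets 14. Fragile would deviate to the warranty.
Fragile has a profitable deviation, so the profile is not an equilibrium.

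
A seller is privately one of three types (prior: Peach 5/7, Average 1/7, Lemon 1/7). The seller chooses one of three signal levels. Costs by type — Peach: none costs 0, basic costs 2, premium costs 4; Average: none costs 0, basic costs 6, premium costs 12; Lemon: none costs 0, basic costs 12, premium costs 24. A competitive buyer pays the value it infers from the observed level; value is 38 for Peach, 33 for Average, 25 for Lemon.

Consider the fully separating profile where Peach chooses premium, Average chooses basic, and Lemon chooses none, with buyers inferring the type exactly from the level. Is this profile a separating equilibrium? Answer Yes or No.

Separating prices: premium → 38, basic → 33, none → 25.
Peach (assigned premium): none: 25 − 0 = 25; basic: 33 − 2 = 31; premium: 38 − 4 = 34. Peach stays.
Average (assigned basic): none: 25 − 0 = 25; basic: 33 − 6 = 27; premium: 38 − 12 = 26. Average stays.
Lemon (assigned none): none: 25 − 0 = 25; basic: 33 − 12 = 21; premium: 38 − 24 = 14. Lemon stays.
Every type prefers its assigned level; separation holds.

Yes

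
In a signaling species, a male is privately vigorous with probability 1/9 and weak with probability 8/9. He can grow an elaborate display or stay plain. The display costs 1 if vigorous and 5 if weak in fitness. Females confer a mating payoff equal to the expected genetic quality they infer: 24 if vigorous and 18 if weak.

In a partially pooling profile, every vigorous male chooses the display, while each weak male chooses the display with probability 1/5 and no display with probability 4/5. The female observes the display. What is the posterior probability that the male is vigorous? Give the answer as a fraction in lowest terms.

P(the display) = (1/9)·1 + (8/9)·(1/5) = 13/45.
By Bayes' rule, P(vigorous | the display) = (1/9) / (13/45) = 5/13.

5/13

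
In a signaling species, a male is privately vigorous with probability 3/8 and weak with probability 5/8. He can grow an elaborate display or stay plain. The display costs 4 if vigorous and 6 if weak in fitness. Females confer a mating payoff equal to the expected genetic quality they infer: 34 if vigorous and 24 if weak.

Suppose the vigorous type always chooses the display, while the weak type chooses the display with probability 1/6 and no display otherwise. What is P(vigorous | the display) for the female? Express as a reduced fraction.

P(the display) = (3/8)·1 + (5/8)·(1/6) = 23/48.
By Bayes' rule, P(vigorous | the display) = (3/8) / (23/48) = 18/23.

18/23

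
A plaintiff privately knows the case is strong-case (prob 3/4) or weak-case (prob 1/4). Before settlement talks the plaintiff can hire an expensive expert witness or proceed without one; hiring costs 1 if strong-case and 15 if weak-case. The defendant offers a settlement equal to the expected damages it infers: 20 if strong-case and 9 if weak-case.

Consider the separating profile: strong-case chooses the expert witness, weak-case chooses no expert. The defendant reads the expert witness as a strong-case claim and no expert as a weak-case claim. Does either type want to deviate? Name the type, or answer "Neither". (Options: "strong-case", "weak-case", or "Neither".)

Neither

The expert witness pays 20; no expert pays 9.
strong-case: assigned the expert witness, nets 20 − 1 = 19; deviating to no expert nets 9.
weak-case: assigned no expert, nets 9; deviating to the expert witness nets 20 − 15 = 5.
Both types strictly prefer their assigned action; no profitable deviation.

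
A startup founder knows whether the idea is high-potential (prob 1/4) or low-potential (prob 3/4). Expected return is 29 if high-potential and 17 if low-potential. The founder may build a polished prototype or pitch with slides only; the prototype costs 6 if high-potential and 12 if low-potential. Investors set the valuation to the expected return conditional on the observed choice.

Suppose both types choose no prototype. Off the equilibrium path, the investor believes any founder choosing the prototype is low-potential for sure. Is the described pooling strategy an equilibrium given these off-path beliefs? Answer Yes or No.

On path, the investor holds the prior and pays 1/4·29 + 3/4·17 = 20. Off path (the prototype), believing low-potential, it pays 17.
high-potential: no prototype nets 20; the prototype nets 17 − 6 = 11. high-potential stays.
low-potential: no prototype nets 20; the prototype nets 17 − 12 = 5. low-potential stays.
No type deviates, so pooling is sustained.

Yes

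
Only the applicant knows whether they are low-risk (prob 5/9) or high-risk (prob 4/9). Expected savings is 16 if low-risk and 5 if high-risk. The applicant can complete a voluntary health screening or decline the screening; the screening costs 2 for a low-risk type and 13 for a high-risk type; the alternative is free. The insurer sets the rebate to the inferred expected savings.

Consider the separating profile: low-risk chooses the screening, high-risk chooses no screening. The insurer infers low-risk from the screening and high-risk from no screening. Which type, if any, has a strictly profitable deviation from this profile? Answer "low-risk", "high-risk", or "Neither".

Neither

The screening pays 16; no screening pays 5.
low-risk: assigned the screening, nets 16 − 2 = 14; deviating to no screening nets 5.
high-risk: assigned no screening, nets 5; deviating to the screening nets 16 − 13 = 3.
Both types strictly prefer their assigned action; no profitable deviation.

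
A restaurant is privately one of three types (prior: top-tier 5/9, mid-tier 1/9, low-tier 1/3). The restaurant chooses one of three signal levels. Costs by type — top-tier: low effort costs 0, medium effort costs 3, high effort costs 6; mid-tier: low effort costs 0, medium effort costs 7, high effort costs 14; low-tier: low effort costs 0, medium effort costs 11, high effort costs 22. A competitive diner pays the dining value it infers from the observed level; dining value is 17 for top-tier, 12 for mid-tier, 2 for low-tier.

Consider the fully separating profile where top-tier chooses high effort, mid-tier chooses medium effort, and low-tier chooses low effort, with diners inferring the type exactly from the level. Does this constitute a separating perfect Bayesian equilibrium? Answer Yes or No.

Yes

Separating price premiums: high effort → 17, medium effort → 12, low effort → 2.
top-tier (assigned high effort): low effort: 2 − 0 = 2; medium effort: 12 − 3 = 9; high effort: 17 − 6 = 11. top-tier stays.
mid-tier (assigned medium effort): low effort: 2 − 0 = 2; medium effort: 12 − 7 = 5; high effort: 17 − 14 = 3. mid-tier stays.
low-tier (assigned low effort): low effort: 2 − 0 = 2; medium effort: 12 − 11 = 1; high effort: 17 − 22 = -5. low-tier stays.
Every type prefers its assigned level; separation holds.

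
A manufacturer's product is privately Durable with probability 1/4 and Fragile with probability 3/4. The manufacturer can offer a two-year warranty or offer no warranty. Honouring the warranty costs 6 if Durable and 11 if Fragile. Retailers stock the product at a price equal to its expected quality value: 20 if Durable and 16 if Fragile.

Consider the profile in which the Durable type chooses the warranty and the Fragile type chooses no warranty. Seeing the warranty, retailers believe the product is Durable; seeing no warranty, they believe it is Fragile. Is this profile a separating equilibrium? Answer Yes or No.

No

Under these beliefs, the warranty earns price 20 and no warranty earns price 16.
Durable: the warranty nets 20 − 6 = 14; no warranty nets 16. Durable would deviate to no warranty.
Fragile: the warranty nets 20 − 11 = 9; no warranty nets 16. Fragile prefers no warranty.
Durable has a profitable deviation, so the profile is not an equilibrium.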